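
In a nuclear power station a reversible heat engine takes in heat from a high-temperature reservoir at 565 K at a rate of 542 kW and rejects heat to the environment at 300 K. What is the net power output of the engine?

Ẇ ≈ 254 kW

η_rev = 1 − T_C/T_H = 1 − 300.00/565.00 = 0.4690.
W = η·Q_H = 0.4690 × 542 = 254 kW.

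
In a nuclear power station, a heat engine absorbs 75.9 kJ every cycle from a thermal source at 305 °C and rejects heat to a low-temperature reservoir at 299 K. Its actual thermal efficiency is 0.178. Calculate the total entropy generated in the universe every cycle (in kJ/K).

ΔS_univ ≈ 0.0774 kJ/K

T_H = 305 °C → 305 + 273.15 = 578.15 K.
W = η·Q_H = 0.178 × 75.9 = 13.51 kJ, so Q_C = Q_H − W = 62.39 kJ.
Reservoir entropy changes: ΔS_H = −Q_H/T_H = −75.9/578.15 = -0.1313 kJ/K and ΔS_C = +Q_C/T_C = 62.39/299.00 = 0.2087 kJ/K.
ΔS_univ = −Q_H/T_H + Q_C/T_C = 0.0774 kJ/K (> 0, since η = 0.178 < η_Carnot = 0.483).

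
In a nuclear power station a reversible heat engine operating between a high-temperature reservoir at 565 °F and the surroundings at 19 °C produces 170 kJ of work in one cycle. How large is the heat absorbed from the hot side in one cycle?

Q_H ≈ 349 kJ

T_H = 565 °F → (565 − 32) × 5/9 = 296.11 °C = 569.26 K.
T_C = 19 °C → 19 + 273.15 = 292.15 K.
Carnot efficiency: η = 1 − T_C/T_H = 1 − 292.15/569.26 = 0.4868.
Q_H = W/η = 170/0.4868 = 349 kJ.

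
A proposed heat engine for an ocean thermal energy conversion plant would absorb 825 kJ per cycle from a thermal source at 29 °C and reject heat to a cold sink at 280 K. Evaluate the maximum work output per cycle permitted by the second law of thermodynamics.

W_max ≈ 60.5 kJ

T_H = 29 °C → 29 + 273.15 = 302.15 K.
No engine can exceed the Carnot limit: η_max = 1 − T_C/T_H = 1 − 280.00/302.15 = 0.0733.
W_max = η_max · Q_H = 0.0733 × 825 = 60.5 kJ.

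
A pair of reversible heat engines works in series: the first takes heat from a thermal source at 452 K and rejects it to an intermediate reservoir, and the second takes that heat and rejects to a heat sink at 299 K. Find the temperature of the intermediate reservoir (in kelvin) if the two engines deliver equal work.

T_m ≈ 376 K

For reversible stages Q_m = Q_H·(T_m/T_H). Setting W₁ = Q_H(1 − T_m/T_H) equal to W₂ = Q_m(1 − T_C/T_m) = Q_H·(T_m − T_C)/T_H gives T_H − T_m = T_m − T_C, so T_m = (T_H + T_C)/2 = (452.00 + 299.00)/2 = 376 K.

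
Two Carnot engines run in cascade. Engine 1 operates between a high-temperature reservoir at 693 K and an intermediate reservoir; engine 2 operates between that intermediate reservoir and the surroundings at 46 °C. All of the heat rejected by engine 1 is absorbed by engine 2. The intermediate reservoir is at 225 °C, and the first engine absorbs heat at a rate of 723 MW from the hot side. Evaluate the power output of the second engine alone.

T_C = 46 °C → 46 + 273.15 = 319.15 K.
T_m = 225 °C → 225 + 273.15 = 498.15 K.
Heat entering the second stage: Q_m = Q_H·(T_m/T_H) = 723 × 498.15/693.00 = 520 MW.
Second-stage efficiency η₂ = 1 − T_C/T_m = 1 − 319.15/498.15 = 0.3593, so W₂ = η₂·Q_m = 187 MW.

Ẇ₂ ≈ 187 MW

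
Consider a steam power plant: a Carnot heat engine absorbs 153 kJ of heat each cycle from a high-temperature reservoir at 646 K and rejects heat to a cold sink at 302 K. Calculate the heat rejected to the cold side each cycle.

Q_C ≈ 71.5 kJ

For a reversible engine, η = 1 − T_C/T_H = 1 − 302.00/646.00 = 0.5325.
For a reversible cycle Q_C/Q_H = T_C/T_H, so Q_C = 153 × 302.00/646.00 = 71.5 kJ.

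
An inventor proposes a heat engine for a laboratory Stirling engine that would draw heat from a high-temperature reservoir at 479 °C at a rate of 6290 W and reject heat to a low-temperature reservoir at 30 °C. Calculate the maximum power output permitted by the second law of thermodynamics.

Ẇ_max ≈ 3750 W

T_H = 479 °C → 479 + 273.15 = 752.15 K.
T_C = 30 °C → 30 + 273.15 = 303.15 K.
The second-law ceiling is the Carnot efficiency, η_max = 1 − T_C/T_H = 1 − 303.15/752.15 = 0.5970.
W_max = η_max · Q_H = 0.5970 × 6290 = 3750 W.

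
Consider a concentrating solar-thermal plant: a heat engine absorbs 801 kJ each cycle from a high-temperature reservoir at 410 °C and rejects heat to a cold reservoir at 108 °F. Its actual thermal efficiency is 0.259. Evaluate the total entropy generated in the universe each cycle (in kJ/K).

T_H = 410 °C → 410 + 273.15 = 683.15 K.
T_C = 108 °F → (108 − 32) × 5/9 = 42.22 °C = 315.37 K.
W = η·Q_H = 0.259 × 801 = 207.5 kJ, so Q_C = Q_H − W = 593.5 kJ.
Reservoir entropy changes: ΔS_H = −Q_H/T_H = −801/683.15 = -1.173 kJ/K and ΔS_C = +Q_C/T_C = 593.5/315.37 = 1.882 kJ/K.
ΔS_univ = −Q_H/T_H + Q_C/T_C = 0.7095 kJ/K (> 0, since η = 0.259 < η_Carnot = 0.538).

ΔS_univ ≈ 0.7095 kJ/K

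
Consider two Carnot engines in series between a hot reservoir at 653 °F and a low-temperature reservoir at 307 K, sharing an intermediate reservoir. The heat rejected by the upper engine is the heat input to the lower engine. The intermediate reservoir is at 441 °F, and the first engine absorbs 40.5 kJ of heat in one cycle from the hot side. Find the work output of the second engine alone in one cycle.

W₂ ≈ 12.7 kJ

T_H = 653 °F → (653 − 32) × 5/9 = 345.00 °C = 618.15 K.
T_m = 441 °F → (441 − 32) × 5/9 = 227.22 °C = 500.37 K.
Heat entering the second stage: Q_m = Q_H·(T_m/T_H) = 40.5 × 500.37/618.15 = 32.8 kJ.
Second-stage efficiency η₂ = 1 − T_C/T_m = 1 − 307.00/500.37 = 0.3865, so W₂ = η₂·Q_m = 12.7 kJ.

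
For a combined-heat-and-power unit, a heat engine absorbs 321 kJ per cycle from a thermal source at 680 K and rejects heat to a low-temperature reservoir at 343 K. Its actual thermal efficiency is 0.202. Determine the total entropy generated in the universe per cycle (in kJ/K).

ΔS_univ ≈ 0.2748 kJ/K

W = η·Q_H = 0.202 × 321 = 64.84 kJ, so Q_C = Q_H − W = 256.2 kJ.
Reservoir entropy changes: ΔS_H = −Q_H/T_H = −321/680.00 = -0.4721 kJ/K and ΔS_C = +Q_C/T_C = 256.2/343.00 = 0.7468 kJ/K.
ΔS_univ = −Q_H/T_H + Q_C/T_C = 0.2748 kJ/K (> 0, since η = 0.202 < η_Carnot = 0.496).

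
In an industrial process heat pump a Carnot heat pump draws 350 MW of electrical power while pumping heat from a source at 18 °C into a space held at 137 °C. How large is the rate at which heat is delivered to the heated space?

Q̇_H ≈ 1210 MW

T_H = 137 °C → 137 + 273.15 = 410.15 K.
T_C = 18 °C → 18 + 273.15 = 291.15 K.
COP_HP = T_H/(T_H − T_C) = 410.15/119.00 = 3.4466.
Q_H = COP_HP · W = 3.4466 × 350 = 1210 MW.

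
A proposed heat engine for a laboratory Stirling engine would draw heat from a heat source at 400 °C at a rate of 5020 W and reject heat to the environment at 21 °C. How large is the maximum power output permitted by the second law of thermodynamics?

T_H = 400 °C → 400 + 273.15 = 673.15 K.
T_C = 21 °C → 21 + 273.15 = 294.15 K.
The upper bound on efficiency is η_max = 1 − T_C/T_H = 1 − 294.15/673.15 = 0.5630.
W_max = η_max · Q_H = 0.5630 × 5020 = 2830 W.

Ẇ_max ≈ 2830 W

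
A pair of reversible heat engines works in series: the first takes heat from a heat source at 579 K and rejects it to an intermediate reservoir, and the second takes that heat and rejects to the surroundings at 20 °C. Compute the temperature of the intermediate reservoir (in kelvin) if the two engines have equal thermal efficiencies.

T_m ≈ 412 K

T_C = 20 °C → 20 + 273.15 = 293.15 K.
Equal efficiencies require 1 − T_m/T_H = 1 − T_C/T_m, i.e. T_m/T_H = T_C/T_m, so T_m = √(T_H·T_C) = √(579.00 × 293.15) = 412 K.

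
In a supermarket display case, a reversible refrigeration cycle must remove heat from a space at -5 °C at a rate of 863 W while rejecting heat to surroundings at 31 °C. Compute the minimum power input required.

T_H = 31 °C → 31 + 273.15 = 304.15 K.
T_C = -5 °C → -5 + 273.15 = 268.15 K.
Carnot COP: COP_R = T_C/(T_H − T_C) = 268.15/36.00 = 7.4486.
W = Q_C/COP_R = 863/7.4486 = 116 W.

Ẇ_in ≈ 116 W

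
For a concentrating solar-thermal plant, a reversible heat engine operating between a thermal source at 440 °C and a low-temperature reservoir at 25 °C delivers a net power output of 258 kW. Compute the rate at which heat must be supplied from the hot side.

T_H = 440 °C → 440 + 273.15 = 713.15 K.
T_C = 25 °C → 25 + 273.15 = 298.15 K.
Carnot efficiency: η = 1 − T_C/T_H = 1 − 298.15/713.15 = 0.5819.
Q_H = W/η = 258/0.5819 = 443 kW.

Q̇_H ≈ 443 kW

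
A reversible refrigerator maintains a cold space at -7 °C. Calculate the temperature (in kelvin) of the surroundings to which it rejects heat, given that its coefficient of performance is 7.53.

T_H ≈ 301 K

T_C = -7 °C → -7 + 273.15 = 266.15 K.
COP_R = T_C/(T_H − T_C) ⇒ T_H = T_C·(1 + 1/COP_R) = 266.15 × (1 + 1/7.53) = 301 K.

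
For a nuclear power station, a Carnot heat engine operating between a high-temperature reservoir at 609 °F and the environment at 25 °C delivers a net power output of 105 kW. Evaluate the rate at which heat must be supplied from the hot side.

T_H = 609 °F → (609 − 32) × 5/9 = 320.56 °C = 593.71 K.
T_C = 25 °C → 25 + 273.15 = 298.15 K.
Since the cycle is reversible, η = 1 − T_C/T_H = 1 − 298.15/593.71 = 0.4978.
Q_H = W/η = 105/0.4978 = 211 kW.

Q̇_H ≈ 211 kW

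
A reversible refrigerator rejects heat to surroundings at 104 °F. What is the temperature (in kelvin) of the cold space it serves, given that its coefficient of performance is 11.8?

T_C ≈ 289 K

T_H = 104 °F → (104 − 32) × 5/9 = 40.00 °C = 313.15 K.
COP_R = T_C/(T_H − T_C) ⇒ T_C = T_H·COP_R/(1 + COP_R) = 313.15 × 11.8/(1 + 11.8) = 289 K.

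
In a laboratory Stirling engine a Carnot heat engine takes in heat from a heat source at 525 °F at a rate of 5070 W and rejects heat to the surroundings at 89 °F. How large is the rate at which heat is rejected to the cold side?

Q̇_C ≈ 2830 W

T_H = 525 °F → (525 − 32) × 5/9 = 273.89 °C = 547.04 K.
T_C = 89 °F → (89 − 32) × 5/9 = 31.67 °C = 304.82 K.
η_rev = 1 − T_C/T_H = 1 − 304.82/547.04 = 0.4428.
For a reversible cycle Q_C/Q_H = T_C/T_H, so Q_C = 5070 × 304.82/547.04 = 2830 W.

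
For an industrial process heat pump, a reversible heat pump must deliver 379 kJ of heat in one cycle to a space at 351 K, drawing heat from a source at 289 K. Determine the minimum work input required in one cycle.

The Carnot heat-pump COP is COP_HP = T_H/(T_H − T_C) = 351.00/62.00 = 5.6613.
W = Q_H/COP_HP = 379/5.6613 = 66.95 kJ.

W_in ≈ 66.95 kJ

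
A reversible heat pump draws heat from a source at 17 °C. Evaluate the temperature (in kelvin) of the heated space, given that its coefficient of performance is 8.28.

T_H ≈ 330 K

T_C = 17 °C → 17 + 273.15 = 290.15 K.
COP_HP = T_H/(T_H − T_C) ⇒ T_H = T_C·COP_HP/(COP_HP − 1) = 290.15 × 8.28/(8.28 − 1) = 330 K.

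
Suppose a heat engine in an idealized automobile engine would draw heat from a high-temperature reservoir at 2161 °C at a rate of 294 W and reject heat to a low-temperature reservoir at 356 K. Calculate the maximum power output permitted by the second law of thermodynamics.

T_H = 2161 °C → 2161 + 273.15 = 2434.15 K.
The upper bound on efficiency is η_max = 1 − T_C/T_H = 1 − 356.00/2434.15 = 0.8537.
W_max = η_max · Q_H = 0.8537 × 294 = 251 W.

Ẇ_max ≈ 251 W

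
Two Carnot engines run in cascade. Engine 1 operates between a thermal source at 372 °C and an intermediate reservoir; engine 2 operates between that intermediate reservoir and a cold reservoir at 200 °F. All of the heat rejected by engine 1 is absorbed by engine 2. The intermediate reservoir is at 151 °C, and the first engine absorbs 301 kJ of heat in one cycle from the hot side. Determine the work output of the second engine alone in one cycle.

T_H = 372 °C → 372 + 273.15 = 645.15 K.
T_C = 200 °F → (200 − 32) × 5/9 = 93.33 °C = 366.48 K.
T_m = 151 °C → 151 + 273.15 = 424.15 K.
Heat entering the second stage: Q_m = Q_H·(T_m/T_H) = 301 × 424.15/645.15 = 197.9 kJ.
Second-stage efficiency η₂ = 1 − T_C/T_m = 1 − 366.48/424.15 = 0.1360, so W₂ = η₂·Q_m = 26.90 kJ.

W₂ ≈ 26.90 kJ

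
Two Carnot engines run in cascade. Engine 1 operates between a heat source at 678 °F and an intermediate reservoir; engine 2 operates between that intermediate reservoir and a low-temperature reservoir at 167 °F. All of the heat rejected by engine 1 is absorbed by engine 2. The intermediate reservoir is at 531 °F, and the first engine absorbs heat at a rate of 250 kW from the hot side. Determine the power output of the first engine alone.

Ẇ₁ ≈ 32.30 kW

T_H = 678 °F → (678 − 32) × 5/9 = 358.89 °C = 632.04 K.
T_C = 167 °F → (167 − 32) × 5/9 = 75.00 °C = 348.15 K.
T_m = 531 °F → (531 − 32) × 5/9 = 277.22 °C = 550.37 K.
First-stage efficiency η₁ = 1 − T_m/T_H = 1 − 550.37/632.04 = 0.1292.
W₁ = η₁·Q_H = 0.1292 × 250 = 32.30 kW.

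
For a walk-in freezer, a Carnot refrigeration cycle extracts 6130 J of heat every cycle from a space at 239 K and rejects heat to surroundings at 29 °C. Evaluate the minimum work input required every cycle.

T_H = 29 °C → 29 + 273.15 = 302.15 K.
COP_R = T_C/(T_H − T_C) = 239.00/63.15 = 3.7846.
W = Q_C/COP_R = 6130/3.7846 = 1620 J.

W_in ≈ 1620 J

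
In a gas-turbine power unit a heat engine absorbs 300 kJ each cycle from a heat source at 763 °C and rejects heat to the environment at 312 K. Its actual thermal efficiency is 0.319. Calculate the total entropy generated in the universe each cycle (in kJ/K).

T_H = 763 °C → 763 + 273.15 = 1036.15 K.
W = η·Q_H = 0.319 × 300 = 95.70 kJ, so Q_C = Q_H − W = 204.3 kJ.
Entropy balance on the reservoirs: −Q_H/T_H = -0.2895 kJ/K, +Q_C/T_C = 0.6548 kJ/K.
ΔS_univ = −Q_H/T_H + Q_C/T_C = 0.365 kJ/K (> 0, since η = 0.319 < η_Carnot = 0.699).

ΔS_univ ≈ 0.365 kJ/K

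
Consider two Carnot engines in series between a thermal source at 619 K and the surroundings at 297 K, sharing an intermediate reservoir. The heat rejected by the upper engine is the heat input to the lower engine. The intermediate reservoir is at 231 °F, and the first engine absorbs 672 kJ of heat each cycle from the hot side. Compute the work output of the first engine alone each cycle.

W₁ ≈ 255.4 kJ

T_m = 231 °F → (231 − 32) × 5/9 = 110.56 °C = 383.71 K.
First-stage efficiency η₁ = 1 − T_m/T_H = 1 − 383.71/619.00 = 0.3801.
W₁ = η₁·Q_H = 0.3801 × 672 = 255.4 kJ.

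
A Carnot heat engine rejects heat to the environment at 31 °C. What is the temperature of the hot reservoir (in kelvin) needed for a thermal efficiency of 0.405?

T_H ≈ 511.2 K

T_C = 31 °C → 31 + 273.15 = 304.15 K.
From η = 1 − T_C/T_H, solving for T_H gives T_H = T_C/(1 − η) = 304.15/(1 − 0.405) = 511.2 K.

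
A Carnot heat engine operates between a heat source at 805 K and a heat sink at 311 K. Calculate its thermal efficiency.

For a reversible engine, η = 1 − T_C/T_H = 1 − 311.00/805.00 = 0.614.

η ≈ 0.614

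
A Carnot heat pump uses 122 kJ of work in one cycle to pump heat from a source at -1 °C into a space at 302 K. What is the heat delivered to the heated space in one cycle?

T_C = -1 °C → -1 + 273.15 = 272.15 K.
Reversible heating COP: COP_HP = T_H/(T_H − T_C) = 302.00/29.85 = 10.1173.
Q_H = COP_HP · W = 10.1173 × 122 = 1230 kJ.

Q_H ≈ 1230 kJ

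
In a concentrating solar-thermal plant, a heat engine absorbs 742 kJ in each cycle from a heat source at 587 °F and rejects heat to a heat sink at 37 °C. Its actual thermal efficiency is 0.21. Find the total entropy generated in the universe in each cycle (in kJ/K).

ΔS_univ ≈ 0.6139 kJ/K

T_H = 587 °F → (587 − 32) × 5/9 = 308.33 °C = 581.48 K.
T_C = 37 °C → 37 + 273.15 = 310.15 K.
W = η·Q_H = 0.21 × 742 = 155.8 kJ, so Q_C = Q_H − W = 586.2 kJ.
The hot reservoir loses entropy Q_H/T_H = 742/581.48 = 1.276 kJ/K; the cold reservoir gains Q_C/T_C = 586.2/310.15 = 1.890 kJ/K.
ΔS_univ = −Q_H/T_H + Q_C/T_C = 0.6139 kJ/K (> 0, since η = 0.21 < η_Carnot = 0.467).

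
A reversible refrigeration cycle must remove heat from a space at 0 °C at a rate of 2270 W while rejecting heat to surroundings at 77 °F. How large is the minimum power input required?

Ẇ_in ≈ 208 W

T_H = 77 °F → (77 − 32) × 5/9 = 25.00 °C = 298.15 K.
T_C = 0 °C → 0 + 273.15 = 273.15 K.
The reversible coefficient of performance is COP_R = T_C/(T_H − T_C) = 273.15/25.00 = 10.9260.
W = Q_C/COP_R = 2270/10.9260 = 208 W.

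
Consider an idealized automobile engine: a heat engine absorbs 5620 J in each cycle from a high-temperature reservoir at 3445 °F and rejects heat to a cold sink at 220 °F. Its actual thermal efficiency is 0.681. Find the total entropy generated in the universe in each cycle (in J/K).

ΔS_univ ≈ 2.157 J/K

T_H = 3445 °F → (3445 − 32) × 5/9 = 1896.11 °C = 2169.26 K.
T_C = 220 °F → (220 − 32) × 5/9 = 104.44 °C = 377.59 K.
W = η·Q_H = 0.681 × 5620 = 3827 J, so Q_C = Q_H − W = 1793 J.
Reservoir entropy changes: ΔS_H = −Q_H/T_H = −5620/2169.26 = -2.591 J/K and ΔS_C = +Q_C/T_C = 1793/377.59 = 4.748 J/K.
ΔS_univ = −Q_H/T_H + Q_C/T_C = 2.157 J/K (> 0, since η = 0.681 < η_Carnot = 0.826).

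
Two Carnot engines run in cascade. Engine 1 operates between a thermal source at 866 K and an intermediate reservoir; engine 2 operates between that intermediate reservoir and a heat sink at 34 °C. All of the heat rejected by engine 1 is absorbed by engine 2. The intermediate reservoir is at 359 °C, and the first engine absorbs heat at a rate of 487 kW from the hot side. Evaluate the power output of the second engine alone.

T_C = 34 °C → 34 + 273.15 = 307.15 K.
T_m = 359 °C → 359 + 273.15 = 632.15 K.
Heat entering the second stage: Q_m = Q_H·(T_m/T_H) = 487 × 632.15/866.00 = 355 kW.
Second-stage efficiency η₂ = 1 − T_C/T_m = 1 − 307.15/632.15 = 0.5141, so W₂ = η₂·Q_m = 183 kW.

Ẇ₂ ≈ 183 kW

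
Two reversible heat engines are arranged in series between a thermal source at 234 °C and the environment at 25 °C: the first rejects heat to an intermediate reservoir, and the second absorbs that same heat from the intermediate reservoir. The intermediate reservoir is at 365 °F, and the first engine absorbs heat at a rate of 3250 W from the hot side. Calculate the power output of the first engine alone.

T_H = 234 °C → 234 + 273.15 = 507.15 K.
T_C = 25 °C → 25 + 273.15 = 298.15 K.
T_m = 365 °F → (365 − 32) × 5/9 = 185.00 °C = 458.15 K.
First-stage efficiency η₁ = 1 − T_m/T_H = 1 − 458.15/507.15 = 0.0966.
W₁ = η₁·Q_H = 0.0966 × 3250 = 314.0 W.

Ẇ₁ ≈ 314.0 W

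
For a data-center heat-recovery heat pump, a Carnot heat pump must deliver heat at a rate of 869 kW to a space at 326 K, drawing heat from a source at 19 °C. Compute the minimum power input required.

Ẇ_in ≈ 90.2 kW

T_C = 19 °C → 19 + 273.15 = 292.15 K.
The Carnot heat-pump COP is COP_HP = T_H/(T_H − T_C) = 326.00/33.85 = 9.6307.
W = Q_H/COP_HP = 869/9.6307 = 90.2 kW.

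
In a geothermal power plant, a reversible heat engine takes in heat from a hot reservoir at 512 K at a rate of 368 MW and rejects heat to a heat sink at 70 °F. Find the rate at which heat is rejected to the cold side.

T_C = 70 °F → (70 − 32) × 5/9 = 21.11 °C = 294.26 K.
Since the cycle is reversible, η = 1 − T_C/T_H = 1 − 294.26/512.00 = 0.4253.
For a reversible cycle Q_C/Q_H = T_C/T_H, so Q_C = 368 × 294.26/512.00 = 212 MW.

Q̇_C ≈ 212 MW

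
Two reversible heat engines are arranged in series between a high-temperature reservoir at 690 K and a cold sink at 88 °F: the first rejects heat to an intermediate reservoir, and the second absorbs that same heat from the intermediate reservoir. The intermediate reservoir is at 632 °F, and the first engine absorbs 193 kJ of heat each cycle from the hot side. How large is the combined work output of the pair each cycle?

T_C = 88 °F → (88 − 32) × 5/9 = 31.11 °C = 304.26 K.
Two reversible stages in series are equivalent to a single Carnot engine between T_H and T_C, so η_total = 1 − T_C/T_H = 1 − 304.26/690.00 = 0.5590.
W_total = η_total · Q_H = 0.5590 × 193 = 108 kJ.

W_total ≈ 108 kJ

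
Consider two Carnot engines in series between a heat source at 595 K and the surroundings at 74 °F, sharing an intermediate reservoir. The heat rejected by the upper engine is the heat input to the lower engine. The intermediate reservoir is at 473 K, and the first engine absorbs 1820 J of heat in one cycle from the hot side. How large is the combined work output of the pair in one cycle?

W_total ≈ 913 J

T_C = 74 °F → (74 − 32) × 5/9 = 23.33 °C = 296.48 K.
Two reversible stages in series are equivalent to a single Carnot engine between T_H and T_C, so η_total = 1 − T_C/T_H = 1 − 296.48/595.00 = 0.5017.
W_total = η_total · Q_H = 0.5017 × 1820 = 913 J.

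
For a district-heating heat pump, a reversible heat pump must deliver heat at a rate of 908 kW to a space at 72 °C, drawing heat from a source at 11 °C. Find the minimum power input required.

T_H = 72 °C → 72 + 273.15 = 345.15 K.
T_C = 11 °C → 11 + 273.15 = 284.15 K.
Reversible heating COP: COP_HP = T_H/(T_H − T_C) = 345.15/61.00 = 5.6582.
W = Q_H/COP_HP = 908/5.6582 = 160.5 kW.

Ẇ_in ≈ 160.5 kW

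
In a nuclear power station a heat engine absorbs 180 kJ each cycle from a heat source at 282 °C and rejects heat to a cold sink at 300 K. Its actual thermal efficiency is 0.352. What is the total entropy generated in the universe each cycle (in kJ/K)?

ΔS_univ ≈ 0.06456 kJ/K

T_H = 282 °C → 282 + 273.15 = 555.15 K.
W = η·Q_H = 0.352 × 180 = 63.36 kJ, so Q_C = Q_H − W = 116.6 kJ.
Reservoir entropy changes: ΔS_H = −Q_H/T_H = −180/555.15 = -0.3242 kJ/K and ΔS_C = +Q_C/T_C = 116.6/300.00 = 0.3888 kJ/K.
ΔS_univ = −Q_H/T_H + Q_C/T_C = 0.06456 kJ/K (> 0, since η = 0.352 < η_Carnot = 0.460).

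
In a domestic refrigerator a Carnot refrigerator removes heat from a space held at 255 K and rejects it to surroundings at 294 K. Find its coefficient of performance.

Carnot COP: COP_R = T_C/(T_H − T_C) = 255.00/(294.00 − 255.00) = 6.54.

COP_R ≈ 6.54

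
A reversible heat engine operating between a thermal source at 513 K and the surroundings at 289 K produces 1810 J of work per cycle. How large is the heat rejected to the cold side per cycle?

Q_C ≈ 2340 J

Since the cycle is reversible, η = 1 − T_C/T_H = 1 − 289.00/513.00 = 0.4366.
Since Q_C/Q_H = T_C/T_H and Q_H = W/η, Q_C = W·T_C/(T_H − T_C) = 1810 × 289.00/224.00 = 2340 J.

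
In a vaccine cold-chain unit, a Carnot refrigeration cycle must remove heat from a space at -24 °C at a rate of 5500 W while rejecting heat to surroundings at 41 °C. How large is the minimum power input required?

Ẇ_in ≈ 1430 W

T_H = 41 °C → 41 + 273.15 = 314.15 K.
T_C = -24 °C → -24 + 273.15 = 249.15 K.
The reversible coefficient of performance is COP_R = T_C/(T_H − T_C) = 249.15/65.00 = 3.8331.
W = Q_C/COP_R = 5500/3.8331 = 1430 W.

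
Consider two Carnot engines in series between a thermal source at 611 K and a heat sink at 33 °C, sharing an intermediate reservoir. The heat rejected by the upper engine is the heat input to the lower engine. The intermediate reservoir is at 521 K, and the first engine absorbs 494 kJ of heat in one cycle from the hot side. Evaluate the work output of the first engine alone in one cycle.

W₁ ≈ 72.77 kJ

T_C = 33 °C → 33 + 273.15 = 306.15 K.
First-stage efficiency η₁ = 1 − T_m/T_H = 1 − 521.00/611.00 = 0.1473.
W₁ = η₁·Q_H = 0.1473 × 494 = 72.77 kJ.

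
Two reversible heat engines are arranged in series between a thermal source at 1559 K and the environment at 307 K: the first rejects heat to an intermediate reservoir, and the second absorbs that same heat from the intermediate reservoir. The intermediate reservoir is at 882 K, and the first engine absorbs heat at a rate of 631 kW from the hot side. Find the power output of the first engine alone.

Ẇ₁ ≈ 274 kW

First-stage efficiency η₁ = 1 − T_m/T_H = 1 − 882.00/1559.00 = 0.4343.
W₁ = η₁·Q_H = 0.4343 × 631 = 274 kW.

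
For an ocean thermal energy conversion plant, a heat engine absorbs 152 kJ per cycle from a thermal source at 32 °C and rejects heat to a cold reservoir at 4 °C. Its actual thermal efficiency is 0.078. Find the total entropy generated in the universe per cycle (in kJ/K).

T_H = 32 °C → 32 + 273.15 = 305.15 K.
T_C = 4 °C → 4 + 273.15 = 277.15 K.
W = η·Q_H = 0.078 × 152 = 11.86 kJ, so Q_C = Q_H − W = 140.1 kJ.
Entropy balance on the reservoirs: −Q_H/T_H = -0.4981 kJ/K, +Q_C/T_C = 0.5057 kJ/K.
ΔS_univ = −Q_H/T_H + Q_C/T_C = 0.007546 kJ/K (> 0, since η = 0.078 < η_Carnot = 0.092).

ΔS_univ ≈ 0.007546 kJ/K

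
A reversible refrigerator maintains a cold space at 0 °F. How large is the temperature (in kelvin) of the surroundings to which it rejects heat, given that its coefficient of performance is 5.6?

T_C = 0 °F → (0 − 32) × 5/9 = -17.78 °C = 255.37 K.
COP_R = T_C/(T_H − T_C) ⇒ T_H = T_C·(1 + 1/COP_R) = 255.37 × (1 + 1/5.6) = 301.0 K.

T_H ≈ 301.0 K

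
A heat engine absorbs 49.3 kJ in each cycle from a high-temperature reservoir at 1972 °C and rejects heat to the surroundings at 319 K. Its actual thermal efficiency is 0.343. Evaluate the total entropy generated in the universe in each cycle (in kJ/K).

ΔS_univ ≈ 0.0796 kJ/K

T_H = 1972 °C → 1972 + 273.15 = 2245.15 K.
W = η·Q_H = 0.343 × 49.3 = 16.91 kJ, so Q_C = Q_H − W = 32.39 kJ.
Reservoir entropy changes: ΔS_H = −Q_H/T_H = −49.3/2245.15 = -0.02196 kJ/K and ΔS_C = +Q_C/T_C = 32.39/319.00 = 0.1015 kJ/K.
ΔS_univ = −Q_H/T_H + Q_C/T_C = 0.0796 kJ/K (> 0, since η = 0.343 < η_Carnot = 0.858).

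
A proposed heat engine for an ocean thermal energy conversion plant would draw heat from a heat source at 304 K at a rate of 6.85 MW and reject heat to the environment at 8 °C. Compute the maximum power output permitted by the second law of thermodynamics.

T_C = 8 °C → 8 + 273.15 = 281.15 K.
The upper bound on efficiency is η_max = 1 − T_C/T_H = 1 − 281.15/304.00 = 0.0752.
W_max = η_max · Q_H = 0.0752 × 6.85 = 0.515 MW.

Ẇ_max ≈ 0.515 MW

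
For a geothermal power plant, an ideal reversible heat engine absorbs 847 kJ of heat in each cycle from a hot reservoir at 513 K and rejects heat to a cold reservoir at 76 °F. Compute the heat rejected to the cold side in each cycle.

Q_C ≈ 491.3 kJ

T_C = 76 °F → (76 − 32) × 5/9 = 24.44 °C = 297.59 K.
Carnot efficiency: η = 1 − T_C/T_H = 1 − 297.59/513.00 = 0.4199.
For a reversible cycle Q_C/Q_H = T_C/T_H, so Q_C = 847 × 297.59/513.00 = 491.3 kJ.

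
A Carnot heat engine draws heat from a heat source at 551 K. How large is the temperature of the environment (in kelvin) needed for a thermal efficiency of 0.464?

From η = 1 − T_C/T_H, T_C = T_H·(1 − η) = 551.00 × (1 − 0.464) = 295.3 K.

T_C ≈ 295.3 K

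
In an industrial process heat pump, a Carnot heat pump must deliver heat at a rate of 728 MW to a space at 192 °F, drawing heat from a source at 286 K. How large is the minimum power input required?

Ẇ_in ≈ 153 MW

T_H = 192 °F → (192 − 32) × 5/9 = 88.89 °C = 362.04 K.
The Carnot heat-pump COP is COP_HP = T_H/(T_H − T_C) = 362.04/76.04 = 4.7612.
W = Q_H/COP_HP = 728/4.7612 = 153 MW.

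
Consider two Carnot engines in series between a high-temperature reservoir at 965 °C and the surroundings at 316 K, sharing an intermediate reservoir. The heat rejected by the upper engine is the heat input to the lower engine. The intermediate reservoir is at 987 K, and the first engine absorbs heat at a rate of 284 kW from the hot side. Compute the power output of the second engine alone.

Ẇ₂ ≈ 154 kW

T_H = 965 °C → 965 + 273.15 = 1238.15 K.
Heat entering the second stage: Q_m = Q_H·(T_m/T_H) = 284 × 987.00/1238.15 = 226 kW.
Second-stage efficiency η₂ = 1 − T_C/T_m = 1 − 316.00/987.00 = 0.6798, so W₂ = η₂·Q_m = 154 kW.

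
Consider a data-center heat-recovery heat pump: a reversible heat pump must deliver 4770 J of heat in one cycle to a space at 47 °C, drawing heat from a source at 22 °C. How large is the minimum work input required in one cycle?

W_in ≈ 372.5 J

T_H = 47 °C → 47 + 273.15 = 320.15 K.
T_C = 22 °C → 22 + 273.15 = 295.15 K.
Reversible heating COP: COP_HP = T_H/(T_H − T_C) = 320.15/25.00 = 12.8060.
W = Q_H/COP_HP = 4770/12.8060 = 372.5 J.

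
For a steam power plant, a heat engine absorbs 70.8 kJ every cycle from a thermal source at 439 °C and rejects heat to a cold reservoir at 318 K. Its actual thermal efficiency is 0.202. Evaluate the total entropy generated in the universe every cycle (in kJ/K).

ΔS_univ ≈ 0.0783 kJ/K

T_H = 439 °C → 439 + 273.15 = 712.15 K.
W = η·Q_H = 0.202 × 70.8 = 14.30 kJ, so Q_C = Q_H − W = 56.50 kJ.
Entropy balance on the reservoirs: −Q_H/T_H = -0.09942 kJ/K, +Q_C/T_C = 0.1777 kJ/K.
ΔS_univ = −Q_H/T_H + Q_C/T_C = 0.0783 kJ/K (> 0, since η = 0.202 < η_Carnot = 0.553).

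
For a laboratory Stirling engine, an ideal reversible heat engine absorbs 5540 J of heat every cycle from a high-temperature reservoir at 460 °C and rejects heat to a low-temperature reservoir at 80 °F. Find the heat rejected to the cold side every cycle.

T_H = 460 °C → 460 + 273.15 = 733.15 K.
T_C = 80 °F → (80 − 32) × 5/9 = 26.67 °C = 299.82 K.
Carnot efficiency: η = 1 − T_C/T_H = 1 − 299.82/733.15 = 0.5911.
For a reversible cycle Q_C/Q_H = T_C/T_H, so Q_C = 5540 × 299.82/733.15 = 2266 J.

Q_C ≈ 2266 J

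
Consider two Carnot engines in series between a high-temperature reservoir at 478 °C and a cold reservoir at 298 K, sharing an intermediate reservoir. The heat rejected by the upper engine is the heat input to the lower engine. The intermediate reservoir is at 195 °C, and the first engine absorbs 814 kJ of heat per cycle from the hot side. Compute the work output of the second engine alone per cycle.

W₂ ≈ 184.4 kJ

T_H = 478 °C → 478 + 273.15 = 751.15 K.
T_m = 195 °C → 195 + 273.15 = 468.15 K.
Heat entering the second stage: Q_m = Q_H·(T_m/T_H) = 814 × 468.15/751.15 = 507.3 kJ.
Second-stage efficiency η₂ = 1 − T_C/T_m = 1 − 298.00/468.15 = 0.3635, so W₂ = η₂·Q_m = 184.4 kJ.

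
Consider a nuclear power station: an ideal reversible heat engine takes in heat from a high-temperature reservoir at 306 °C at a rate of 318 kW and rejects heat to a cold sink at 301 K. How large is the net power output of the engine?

T_H = 306 °C → 306 + 273.15 = 579.15 K.
Since the cycle is reversible, η = 1 − T_C/T_H = 1 − 301.00/579.15 = 0.4803.
W = η·Q_H = 0.4803 × 318 = 153 kW.

Ẇ ≈ 153 kW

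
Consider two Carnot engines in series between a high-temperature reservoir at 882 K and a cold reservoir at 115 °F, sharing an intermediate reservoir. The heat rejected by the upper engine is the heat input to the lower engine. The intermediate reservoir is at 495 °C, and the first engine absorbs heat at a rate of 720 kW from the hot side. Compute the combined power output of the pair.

Ẇ_total ≈ 459 kW

T_C = 115 °F → (115 − 32) × 5/9 = 46.11 °C = 319.26 K.
Two reversible stages in series are equivalent to a single Carnot engine between T_H and T_C, so η_total = 1 − T_C/T_H = 1 − 319.26/882.00 = 0.6380.
W_total = η_total · Q_H = 0.6380 × 720 = 459 kW.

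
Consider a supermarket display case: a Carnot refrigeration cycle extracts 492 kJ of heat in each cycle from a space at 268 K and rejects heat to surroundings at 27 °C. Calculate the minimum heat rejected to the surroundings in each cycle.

Q_H ≈ 551.0 kJ

T_H = 27 °C → 27 + 273.15 = 300.15 K.
For a reversible cycle Q_H/Q_C = T_H/T_C, so Q_H = Q_C·T_H/T_C = 492 × 300.15/268.00 = 551.0 kJ.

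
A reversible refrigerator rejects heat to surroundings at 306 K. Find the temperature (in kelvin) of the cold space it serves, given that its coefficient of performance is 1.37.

T_C ≈ 177 K

COP_R = T_C/(T_H − T_C) ⇒ T_C = T_H·COP_R/(1 + COP_R) = 306.00 × 1.37/(1 + 1.37) = 177 K.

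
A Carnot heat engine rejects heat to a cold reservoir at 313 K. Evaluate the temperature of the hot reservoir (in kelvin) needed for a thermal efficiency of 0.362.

From η = 1 − T_C/T_H, solving for T_H gives T_H = T_C/(1 − η) = 313.00/(1 − 0.362) = 490.6 K.

T_H ≈ 490.6 K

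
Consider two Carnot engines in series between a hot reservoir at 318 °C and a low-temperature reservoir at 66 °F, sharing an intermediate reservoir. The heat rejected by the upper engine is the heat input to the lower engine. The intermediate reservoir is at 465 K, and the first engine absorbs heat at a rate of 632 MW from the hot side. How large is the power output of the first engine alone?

Ẇ₁ ≈ 135 MW

T_H = 318 °C → 318 + 273.15 = 591.15 K.
T_C = 66 °F → (66 − 32) × 5/9 = 18.89 °C = 292.04 K.
First-stage efficiency η₁ = 1 − T_m/T_H = 1 − 465.00/591.15 = 0.2134.
W₁ = η₁·Q_H = 0.2134 × 632 = 135 MW.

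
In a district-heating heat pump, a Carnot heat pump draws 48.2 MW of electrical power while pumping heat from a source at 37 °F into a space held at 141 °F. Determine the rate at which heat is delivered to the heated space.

T_H = 141 °F → (141 − 32) × 5/9 = 60.56 °C = 333.71 K.
T_C = 37 °F → (37 − 32) × 5/9 = 2.78 °C = 275.93 K.
Reversible heating COP: COP_HP = T_H/(T_H − T_C) = 333.71/57.78 = 5.7757.
Q_H = COP_HP · W = 5.7757 × 48.2 = 278.4 MW.

Q̇_H ≈ 278.4 MW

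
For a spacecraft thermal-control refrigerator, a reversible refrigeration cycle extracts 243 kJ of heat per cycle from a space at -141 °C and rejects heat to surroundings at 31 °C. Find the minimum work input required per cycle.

T_H = 31 °C → 31 + 273.15 = 304.15 K.
T_C = -141 °C → -141 + 273.15 = 132.15 K.
Carnot COP: COP_R = T_C/(T_H − T_C) = 132.15/172.00 = 0.7683.
W = Q_C/COP_R = 243/0.7683 = 316.3 kJ.

W_in ≈ 316.3 kJ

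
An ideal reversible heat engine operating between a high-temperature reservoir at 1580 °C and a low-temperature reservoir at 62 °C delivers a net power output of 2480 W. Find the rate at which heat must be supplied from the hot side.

Q̇_H ≈ 3030 W

T_H = 1580 °C → 1580 + 273.15 = 1853.15 K.
T_C = 62 °C → 62 + 273.15 = 335.15 K.
Since the cycle is reversible, η = 1 − T_C/T_H = 1 − 335.15/1853.15 = 0.8191.
Q_H = W/η = 2480/0.8191 = 3030 W.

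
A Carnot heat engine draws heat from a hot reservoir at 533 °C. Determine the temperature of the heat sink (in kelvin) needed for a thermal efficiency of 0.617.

T_C ≈ 309 K

T_H = 533 °C → 533 + 273.15 = 806.15 K.
From η = 1 − T_C/T_H, T_C = T_H·(1 − η) = 806.15 × (1 − 0.617) = 309 K.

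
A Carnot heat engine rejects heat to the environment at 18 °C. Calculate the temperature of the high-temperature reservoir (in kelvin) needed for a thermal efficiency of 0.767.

T_H ≈ 1250 K

T_C = 18 °C → 18 + 273.15 = 291.15 K.
From η = 1 − T_C/T_H, solving for T_H gives T_H = T_C/(1 − η) = 291.15/(1 − 0.767) = 1250 K.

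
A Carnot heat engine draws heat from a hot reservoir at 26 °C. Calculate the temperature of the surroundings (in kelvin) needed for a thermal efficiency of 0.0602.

T_C ≈ 281.1 K

T_H = 26 °C → 26 + 273.15 = 299.15 K.
From η = 1 − T_C/T_H, T_C = T_H·(1 − η) = 299.15 × (1 − 0.0602) = 281.1 K.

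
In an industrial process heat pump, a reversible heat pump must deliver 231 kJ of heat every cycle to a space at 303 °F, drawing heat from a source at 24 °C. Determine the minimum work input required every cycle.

W_in ≈ 69.0 kJ

T_H = 303 °F → (303 − 32) × 5/9 = 150.56 °C = 423.71 K.
T_C = 24 °C → 24 + 273.15 = 297.15 K.
The Carnot heat-pump COP is COP_HP = T_H/(T_H − T_C) = 423.71/126.56 = 3.3480.
W = Q_H/COP_HP = 231/3.3480 = 69.0 kJ.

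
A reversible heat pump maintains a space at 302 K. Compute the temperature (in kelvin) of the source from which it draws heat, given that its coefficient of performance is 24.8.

T_C ≈ 290 K

COP_HP = T_H/(T_H − T_C) ⇒ T_C = T_H·(COP_HP − 1)/COP_HP = 302.00 × (24.8 − 1)/24.8 = 290 K.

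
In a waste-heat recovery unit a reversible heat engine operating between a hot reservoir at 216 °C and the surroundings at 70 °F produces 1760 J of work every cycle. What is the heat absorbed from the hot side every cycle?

Q_H ≈ 4417 J

T_H = 216 °C → 216 + 273.15 = 489.15 K.
T_C = 70 °F → (70 − 32) × 5/9 = 21.11 °C = 294.26 K.
Carnot efficiency: η = 1 − T_C/T_H = 1 − 294.26/489.15 = 0.3984.
Q_H = W/η = 1760/0.3984 = 4417 J.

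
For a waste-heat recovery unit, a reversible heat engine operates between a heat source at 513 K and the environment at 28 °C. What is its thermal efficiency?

η ≈ 0.4130

T_C = 28 °C → 28 + 273.15 = 301.15 K.
Since the cycle is reversible, η = 1 − T_C/T_H = 1 − 301.15/513.00 = 0.4130.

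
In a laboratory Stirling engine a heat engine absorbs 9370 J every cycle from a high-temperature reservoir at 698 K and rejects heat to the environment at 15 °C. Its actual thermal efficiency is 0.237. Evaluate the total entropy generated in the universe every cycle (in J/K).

ΔS_univ ≈ 11.39 J/K

T_C = 15 °C → 15 + 273.15 = 288.15 K.
W = η·Q_H = 0.237 × 9370 = 2221 J, so Q_C = Q_H − W = 7149 J.
Entropy balance on the reservoirs: −Q_H/T_H = -13.42 J/K, +Q_C/T_C = 24.81 J/K.
ΔS_univ = −Q_H/T_H + Q_C/T_C = 11.39 J/K (> 0, since η = 0.237 < η_Carnot = 0.587).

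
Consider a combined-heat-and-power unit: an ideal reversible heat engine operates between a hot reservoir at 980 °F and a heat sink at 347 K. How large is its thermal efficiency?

T_H = 980 °F → (980 − 32) × 5/9 = 526.67 °C = 799.82 K.
The Carnot efficiency is η = 1 − T_C/T_H = 1 − 347.00/799.82 = 0.566.

η ≈ 0.566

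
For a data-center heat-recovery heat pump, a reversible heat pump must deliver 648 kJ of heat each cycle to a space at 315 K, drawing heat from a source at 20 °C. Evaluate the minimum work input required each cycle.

T_C = 20 °C → 20 + 273.15 = 293.15 K.
COP_HP = T_H/(T_H − T_C) = 315.00/21.85 = 14.4165.
W = Q_H/COP_HP = 648/14.4165 = 44.95 kJ.

W_in ≈ 44.95 kJ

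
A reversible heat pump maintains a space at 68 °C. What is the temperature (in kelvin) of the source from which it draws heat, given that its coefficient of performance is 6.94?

T_H = 68 °C → 68 + 273.15 = 341.15 K.
COP_HP = T_H/(T_H − T_C) ⇒ T_C = T_H·(COP_HP − 1)/COP_HP = 341.15 × (6.94 − 1)/6.94 = 292.0 K.

T_C ≈ 292.0 K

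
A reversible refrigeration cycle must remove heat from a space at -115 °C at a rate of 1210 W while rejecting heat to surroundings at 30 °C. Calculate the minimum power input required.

Ẇ_in ≈ 1110 W

T_H = 30 °C → 30 + 273.15 = 303.15 K.
T_C = -115 °C → -115 + 273.15 = 158.15 K.
COP_R = T_C/(T_H − T_C) = 158.15/145.00 = 1.0907.
W = Q_C/COP_R = 1210/1.0907 = 1110 W.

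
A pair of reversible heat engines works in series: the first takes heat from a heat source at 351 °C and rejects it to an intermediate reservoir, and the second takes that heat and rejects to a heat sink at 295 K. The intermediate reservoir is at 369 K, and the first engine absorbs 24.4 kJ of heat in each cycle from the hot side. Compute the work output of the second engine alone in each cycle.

T_H = 351 °C → 351 + 273.15 = 624.15 K.
Heat entering the second stage: Q_m = Q_H·(T_m/T_H) = 24.4 × 369.00/624.15 = 14.4 kJ.
Second-stage efficiency η₂ = 1 − T_C/T_m = 1 − 295.00/369.00 = 0.2005, so W₂ = η₂·Q_m = 2.89 kJ.

W₂ ≈ 2.89 kJ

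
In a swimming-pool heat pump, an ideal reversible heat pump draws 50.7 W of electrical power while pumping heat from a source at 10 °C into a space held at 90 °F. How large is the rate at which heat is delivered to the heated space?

Q̇_H ≈ 696.7 W

T_H = 90 °F → (90 − 32) × 5/9 = 32.22 °C = 305.37 K.
T_C = 10 °C → 10 + 273.15 = 283.15 K.
COP_HP = T_H/(T_H − T_C) = 305.37/22.22 = 13.7417.
Q_H = COP_HP · W = 13.7417 × 50.7 = 696.7 W.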